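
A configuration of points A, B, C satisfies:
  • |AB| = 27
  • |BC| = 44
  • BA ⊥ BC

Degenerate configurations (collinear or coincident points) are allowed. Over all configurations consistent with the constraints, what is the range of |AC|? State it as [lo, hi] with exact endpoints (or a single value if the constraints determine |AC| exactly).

|AC| = √(2665)  (≈ 51.6236)

|AB| ∈ {27}
|BC| ∈ {44}
|AC| ∈ {√(2665)}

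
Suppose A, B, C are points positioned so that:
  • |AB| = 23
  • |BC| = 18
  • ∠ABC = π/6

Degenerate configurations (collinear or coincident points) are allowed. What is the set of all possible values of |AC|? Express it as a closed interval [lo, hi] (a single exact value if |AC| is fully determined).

|AB| ∈ {23}
|BC| ∈ {18}
|AC| ∈ {√(853 - 414·√(3))}

|AC| = √(853 - 414·√(3))  (≈ 11.6589)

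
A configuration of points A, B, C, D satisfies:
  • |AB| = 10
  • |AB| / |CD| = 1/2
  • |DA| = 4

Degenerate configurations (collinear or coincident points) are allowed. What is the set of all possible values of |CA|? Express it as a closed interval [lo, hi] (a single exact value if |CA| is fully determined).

|AB| ∈ {10}
|AD| ∈ {4}
|CD| ∈ {20}
|BD| ∈ [6, 14]
|AC| ∈ [16, 24]
|BC| ∈ [6, 34]

|CA| ∈ [16, 24]  (≈ [16.0000, 24.0000])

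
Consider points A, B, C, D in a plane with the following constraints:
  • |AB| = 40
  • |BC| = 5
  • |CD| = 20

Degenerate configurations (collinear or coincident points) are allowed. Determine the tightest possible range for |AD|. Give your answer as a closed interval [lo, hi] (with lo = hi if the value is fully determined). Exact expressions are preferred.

|AB| ∈ {40}
|BC| ∈ {5}
|CD| ∈ {20}
|AC| ∈ [35, 45]
|BD| ∈ [15, 25]
|AD| ∈ [15, 65]

|AD| ∈ [15, 65]  (≈ [15.0000, 65.0000])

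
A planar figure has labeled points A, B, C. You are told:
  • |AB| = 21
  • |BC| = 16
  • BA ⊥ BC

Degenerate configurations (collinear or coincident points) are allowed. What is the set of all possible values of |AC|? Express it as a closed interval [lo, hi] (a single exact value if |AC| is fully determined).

|AB| ∈ {21}
|BC| ∈ {16}
|AC| ∈ {√(697)}

|AC| = √(697)  (≈ 26.4008)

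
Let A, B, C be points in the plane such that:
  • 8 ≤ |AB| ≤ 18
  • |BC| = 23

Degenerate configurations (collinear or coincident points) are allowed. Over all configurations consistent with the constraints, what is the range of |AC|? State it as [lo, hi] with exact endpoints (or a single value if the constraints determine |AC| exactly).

|AB| ∈ [8, 18]
|BC| ∈ {23}
|AC| ∈ [5, 41]

|AC| ∈ [5, 41]  (≈ [5.0000, 41.0000])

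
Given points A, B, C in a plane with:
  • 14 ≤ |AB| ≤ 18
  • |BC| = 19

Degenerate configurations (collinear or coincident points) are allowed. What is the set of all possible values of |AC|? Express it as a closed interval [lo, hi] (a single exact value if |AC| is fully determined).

|AB| ∈ [14, 18]
|BC| ∈ {19}
|AC| ∈ [1, 37]

|AC| ∈ [1, 37]  (≈ [1.0000, 37.0000])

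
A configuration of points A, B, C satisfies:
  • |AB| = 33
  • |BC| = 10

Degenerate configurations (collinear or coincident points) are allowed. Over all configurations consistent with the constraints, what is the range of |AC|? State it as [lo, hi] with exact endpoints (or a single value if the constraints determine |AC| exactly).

|AC| ∈ [23, 43]  (≈ [23.0000, 43.0000])

|AB| ∈ {33}
|BC| ∈ {10}
|AC| ∈ [23, 43]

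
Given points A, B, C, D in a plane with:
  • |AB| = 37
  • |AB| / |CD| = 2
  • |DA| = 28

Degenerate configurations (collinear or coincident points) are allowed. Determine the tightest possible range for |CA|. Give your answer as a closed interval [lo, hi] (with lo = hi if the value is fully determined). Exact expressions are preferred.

|AB| ∈ {37}
|AD| ∈ {28}
|CD| ∈ {37/2}
|BD| ∈ [9, 65]
|AC| ∈ [19/2, 93/2]
|BC| ∈ [0, 167/2]

|CA| ∈ [19/2, 93/2]  (≈ [9.5000, 46.5000])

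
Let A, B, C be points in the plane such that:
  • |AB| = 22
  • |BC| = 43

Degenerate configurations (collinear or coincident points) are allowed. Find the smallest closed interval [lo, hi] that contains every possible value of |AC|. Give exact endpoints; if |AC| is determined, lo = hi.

|AC| ∈ [21, 65]  (≈ [21.0000, 65.0000])

|AB| ∈ {22}
|BC| ∈ {43}
|AC| ∈ [21, 65]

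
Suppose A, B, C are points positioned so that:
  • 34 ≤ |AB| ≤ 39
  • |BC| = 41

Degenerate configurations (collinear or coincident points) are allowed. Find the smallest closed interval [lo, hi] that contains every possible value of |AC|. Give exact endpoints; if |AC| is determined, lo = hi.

|AC| ∈ [2, 80]  (≈ [2.0000, 80.0000])

|AB| ∈ [34, 39]
|BC| ∈ {41}
|AC| ∈ [2, 80]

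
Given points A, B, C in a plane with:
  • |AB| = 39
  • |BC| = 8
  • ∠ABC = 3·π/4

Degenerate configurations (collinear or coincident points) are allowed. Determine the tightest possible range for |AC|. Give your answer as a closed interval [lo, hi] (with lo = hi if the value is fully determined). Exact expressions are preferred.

|AC| = √(312·√(2) + 1585)  (≈ 45.0137)

|AB| ∈ {39}
|BC| ∈ {8}
|AC| ∈ {√(312·√(2) + 1585)}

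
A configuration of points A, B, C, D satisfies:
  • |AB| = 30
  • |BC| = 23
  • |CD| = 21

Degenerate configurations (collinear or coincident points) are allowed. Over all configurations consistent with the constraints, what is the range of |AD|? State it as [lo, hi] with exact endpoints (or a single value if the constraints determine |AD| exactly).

|AD| ∈ [0, 74]  (≈ [0.0000, 74.0000])

|AB| ∈ {30}
|BC| ∈ {23}
|CD| ∈ {21}
|AC| ∈ [7, 53]
|BD| ∈ [2, 44]
|AD| ∈ [0, 74]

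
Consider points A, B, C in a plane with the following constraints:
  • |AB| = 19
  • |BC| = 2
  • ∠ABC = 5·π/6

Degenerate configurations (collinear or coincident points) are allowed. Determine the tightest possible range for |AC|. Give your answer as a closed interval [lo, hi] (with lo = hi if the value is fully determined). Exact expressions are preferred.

|AB| ∈ {19}
|BC| ∈ {2}
|AC| ∈ {√(38·√(3) + 365)}

|AC| = √(38·√(3) + 365)  (≈ 20.7562)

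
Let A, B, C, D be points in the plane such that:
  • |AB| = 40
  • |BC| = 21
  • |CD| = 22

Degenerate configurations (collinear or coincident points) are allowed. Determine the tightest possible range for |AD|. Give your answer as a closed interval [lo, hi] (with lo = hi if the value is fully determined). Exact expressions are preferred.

|AD| ∈ [0, 83]  (≈ [0.0000, 83.0000])

|AB| ∈ {40}
|BC| ∈ {21}
|CD| ∈ {22}
|AC| ∈ [19, 61]
|BD| ∈ [1, 43]
|AD| ∈ [0, 83]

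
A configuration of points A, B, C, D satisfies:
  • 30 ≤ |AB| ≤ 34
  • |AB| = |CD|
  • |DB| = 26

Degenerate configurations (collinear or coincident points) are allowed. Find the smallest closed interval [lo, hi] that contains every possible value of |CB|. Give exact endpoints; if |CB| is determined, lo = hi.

|AB| ∈ [30, 34]
|BD| ∈ {26}
|CD| ∈ [30, 34]
|AD| ∈ [4, 60]
|BC| ∈ [4, 60]
|AC| ∈ [0, 94]

|CB| ∈ [4, 60]  (≈ [4.0000, 60.0000])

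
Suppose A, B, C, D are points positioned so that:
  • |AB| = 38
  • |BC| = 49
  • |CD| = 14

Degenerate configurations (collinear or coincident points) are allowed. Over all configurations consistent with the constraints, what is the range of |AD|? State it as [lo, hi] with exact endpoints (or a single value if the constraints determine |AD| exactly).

|AB| ∈ {38}
|BC| ∈ {49}
|CD| ∈ {14}
|AC| ∈ [11, 87]
|BD| ∈ [35, 63]
|AD| ∈ [0, 101]

|AD| ∈ [0, 101]  (≈ [0.0000, 101.0000])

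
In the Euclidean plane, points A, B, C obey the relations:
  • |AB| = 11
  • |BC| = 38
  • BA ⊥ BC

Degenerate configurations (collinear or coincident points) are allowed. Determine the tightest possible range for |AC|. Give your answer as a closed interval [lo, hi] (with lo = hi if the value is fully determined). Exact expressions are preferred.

|AB| ∈ {11}
|BC| ∈ {38}
|AC| ∈ {√(1565)}

|AC| = √(1565)  (≈ 39.5601)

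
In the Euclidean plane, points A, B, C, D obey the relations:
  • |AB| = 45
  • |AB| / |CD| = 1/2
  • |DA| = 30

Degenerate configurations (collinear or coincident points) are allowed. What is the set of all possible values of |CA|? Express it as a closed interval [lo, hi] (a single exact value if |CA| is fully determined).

|CA| ∈ [60, 120]  (≈ [60.0000, 120.0000])

|AB| ∈ {45}
|AD| ∈ {30}
|CD| ∈ {90}
|BD| ∈ [15, 75]
|AC| ∈ [60, 120]
|BC| ∈ [15, 165]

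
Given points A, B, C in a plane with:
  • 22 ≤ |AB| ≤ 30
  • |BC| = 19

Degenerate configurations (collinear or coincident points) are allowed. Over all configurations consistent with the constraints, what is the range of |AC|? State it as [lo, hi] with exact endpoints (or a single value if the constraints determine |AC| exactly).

|AB| ∈ [22, 30]
|BC| ∈ {19}
|AC| ∈ [3, 49]

|AC| ∈ [3, 49]  (≈ [3.0000, 49.0000])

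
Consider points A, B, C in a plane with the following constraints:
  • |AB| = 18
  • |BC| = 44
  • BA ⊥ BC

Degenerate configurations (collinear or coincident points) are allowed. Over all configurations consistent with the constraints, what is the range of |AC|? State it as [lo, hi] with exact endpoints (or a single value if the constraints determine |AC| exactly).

|AC| = 2·√(565)  (≈ 47.5395)

|AB| ∈ {18}
|BC| ∈ {44}
|AC| ∈ {2·√(565)}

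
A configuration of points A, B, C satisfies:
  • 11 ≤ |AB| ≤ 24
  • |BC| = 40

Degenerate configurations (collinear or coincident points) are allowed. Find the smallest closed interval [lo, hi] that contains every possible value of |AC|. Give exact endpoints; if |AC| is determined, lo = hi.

|AC| ∈ [16, 64]  (≈ [16.0000, 64.0000])

|AB| ∈ [11, 24]
|BC| ∈ {40}
|AC| ∈ [16, 64]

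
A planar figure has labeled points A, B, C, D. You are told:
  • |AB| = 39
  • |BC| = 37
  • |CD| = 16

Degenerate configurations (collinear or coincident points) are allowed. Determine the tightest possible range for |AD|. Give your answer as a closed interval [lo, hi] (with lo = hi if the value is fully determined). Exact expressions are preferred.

|AB| ∈ {39}
|BC| ∈ {37}
|CD| ∈ {16}
|AC| ∈ [2, 76]
|BD| ∈ [21, 53]
|AD| ∈ [0, 92]

|AD| ∈ [0, 92]  (≈ [0.0000, 92.0000])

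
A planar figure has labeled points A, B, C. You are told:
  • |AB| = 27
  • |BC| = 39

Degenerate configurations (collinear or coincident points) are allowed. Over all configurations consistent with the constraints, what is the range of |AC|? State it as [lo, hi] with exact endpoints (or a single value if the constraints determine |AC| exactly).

|AC| ∈ [12, 66]  (≈ [12.0000, 66.0000])

|AB| ∈ {27}
|BC| ∈ {39}
|AC| ∈ [12, 66]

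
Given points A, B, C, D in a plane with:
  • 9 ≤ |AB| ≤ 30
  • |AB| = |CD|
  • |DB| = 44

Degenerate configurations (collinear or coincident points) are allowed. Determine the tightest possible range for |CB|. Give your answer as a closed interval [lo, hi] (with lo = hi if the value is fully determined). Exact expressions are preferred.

|CB| ∈ [14, 74]  (≈ [14.0000, 74.0000])

|AB| ∈ [9, 30]
|BD| ∈ {44}
|CD| ∈ [9, 30]
|AD| ∈ [14, 74]
|BC| ∈ [14, 74]
|AC| ∈ [0, 104]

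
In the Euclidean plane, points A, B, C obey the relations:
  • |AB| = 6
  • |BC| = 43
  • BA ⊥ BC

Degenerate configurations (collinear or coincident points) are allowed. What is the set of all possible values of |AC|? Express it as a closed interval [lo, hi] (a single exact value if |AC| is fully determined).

|AC| = √(1885)  (≈ 43.4166)

|AB| ∈ {6}
|BC| ∈ {43}
|AC| ∈ {√(1885)}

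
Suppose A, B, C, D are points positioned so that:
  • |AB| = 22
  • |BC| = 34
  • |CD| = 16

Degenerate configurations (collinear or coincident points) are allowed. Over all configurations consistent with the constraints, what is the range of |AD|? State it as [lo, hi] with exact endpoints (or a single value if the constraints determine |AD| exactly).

|AD| ∈ [0, 72]  (≈ [0.0000, 72.0000])

|AB| ∈ {22}
|BC| ∈ {34}
|CD| ∈ {16}
|AC| ∈ [12, 56]
|BD| ∈ [18, 50]
|AD| ∈ [0, 72]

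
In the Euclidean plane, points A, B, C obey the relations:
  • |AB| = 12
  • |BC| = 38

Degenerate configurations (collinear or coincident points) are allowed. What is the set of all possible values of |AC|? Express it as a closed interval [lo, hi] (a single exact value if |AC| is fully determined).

|AC| ∈ [26, 50]  (≈ [26.0000, 50.0000])

|AB| ∈ {12}
|BC| ∈ {38}
|AC| ∈ [26, 50]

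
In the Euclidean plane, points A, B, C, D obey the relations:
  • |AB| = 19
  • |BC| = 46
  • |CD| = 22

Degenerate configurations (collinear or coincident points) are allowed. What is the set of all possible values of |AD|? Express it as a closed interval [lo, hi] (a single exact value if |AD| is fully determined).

|AD| ∈ [5, 87]  (≈ [5.0000, 87.0000])

|AB| ∈ {19}
|BC| ∈ {46}
|CD| ∈ {22}
|AC| ∈ [27, 65]
|BD| ∈ [24, 68]
|AD| ∈ [5, 87]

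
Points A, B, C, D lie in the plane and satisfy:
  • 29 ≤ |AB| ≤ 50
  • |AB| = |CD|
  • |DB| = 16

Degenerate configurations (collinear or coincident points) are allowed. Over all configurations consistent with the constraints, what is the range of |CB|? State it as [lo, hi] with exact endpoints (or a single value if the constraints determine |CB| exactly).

|CB| ∈ [13, 66]  (≈ [13.0000, 66.0000])

|AB| ∈ [29, 50]
|BD| ∈ {16}
|CD| ∈ [29, 50]
|AD| ∈ [13, 66]
|BC| ∈ [13, 66]
|AC| ∈ [0, 116]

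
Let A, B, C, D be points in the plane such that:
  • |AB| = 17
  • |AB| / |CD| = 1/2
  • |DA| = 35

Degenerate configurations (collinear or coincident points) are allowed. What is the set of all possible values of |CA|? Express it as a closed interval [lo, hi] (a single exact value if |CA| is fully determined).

|AB| ∈ {17}
|AD| ∈ {35}
|CD| ∈ {34}
|BD| ∈ [18, 52]
|AC| ∈ [1, 69]
|BC| ∈ [0, 86]

|CA| ∈ [1, 69]  (≈ [1.0000, 69.0000])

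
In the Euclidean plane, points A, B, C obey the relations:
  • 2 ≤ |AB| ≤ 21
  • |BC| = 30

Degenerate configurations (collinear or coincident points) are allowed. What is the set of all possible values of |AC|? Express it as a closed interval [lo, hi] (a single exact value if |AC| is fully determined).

|AB| ∈ [2, 21]
|BC| ∈ {30}
|AC| ∈ [9, 51]

|AC| ∈ [9, 51]  (≈ [9.0000, 51.0000])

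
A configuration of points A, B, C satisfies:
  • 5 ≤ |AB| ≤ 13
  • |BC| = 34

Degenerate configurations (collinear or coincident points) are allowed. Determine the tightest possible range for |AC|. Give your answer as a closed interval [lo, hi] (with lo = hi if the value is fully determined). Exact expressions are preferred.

|AC| ∈ [21, 47]  (≈ [21.0000, 47.0000])

|AB| ∈ [5, 13]
|BC| ∈ {34}
|AC| ∈ [21, 47]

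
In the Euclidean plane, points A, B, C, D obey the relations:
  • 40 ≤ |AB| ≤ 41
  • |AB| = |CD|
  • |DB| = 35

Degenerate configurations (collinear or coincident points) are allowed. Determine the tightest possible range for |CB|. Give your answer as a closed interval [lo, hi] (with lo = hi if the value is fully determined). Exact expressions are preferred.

|AB| ∈ [40, 41]
|BD| ∈ {35}
|CD| ∈ [40, 41]
|AD| ∈ [5, 76]
|BC| ∈ [5, 76]
|AC| ∈ [0, 117]

|CB| ∈ [5, 76]  (≈ [5.0000, 76.0000])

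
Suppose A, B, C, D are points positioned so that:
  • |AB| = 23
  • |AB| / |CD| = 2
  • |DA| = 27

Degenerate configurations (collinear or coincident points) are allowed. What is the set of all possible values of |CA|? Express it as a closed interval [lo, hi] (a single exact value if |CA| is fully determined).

|AB| ∈ {23}
|AD| ∈ {27}
|CD| ∈ {23/2}
|BD| ∈ [4, 50]
|AC| ∈ [31/2, 77/2]
|BC| ∈ [0, 123/2]

|CA| ∈ [31/2, 77/2]  (≈ [15.5000, 38.5000])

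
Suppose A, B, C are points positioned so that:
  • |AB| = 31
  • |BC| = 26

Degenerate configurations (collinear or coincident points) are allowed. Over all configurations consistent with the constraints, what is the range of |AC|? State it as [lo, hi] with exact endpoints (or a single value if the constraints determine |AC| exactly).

|AC| ∈ [5, 57]  (≈ [5.0000, 57.0000])

|AB| ∈ {31}
|BC| ∈ {26}
|AC| ∈ [5, 57]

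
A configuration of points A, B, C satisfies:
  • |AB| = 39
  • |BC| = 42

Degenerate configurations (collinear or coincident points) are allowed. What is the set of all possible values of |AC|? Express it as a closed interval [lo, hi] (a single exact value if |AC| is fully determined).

|AC| ∈ [3, 81]  (≈ [3.0000, 81.0000])

|AB| ∈ {39}
|BC| ∈ {42}
|AC| ∈ [3, 81]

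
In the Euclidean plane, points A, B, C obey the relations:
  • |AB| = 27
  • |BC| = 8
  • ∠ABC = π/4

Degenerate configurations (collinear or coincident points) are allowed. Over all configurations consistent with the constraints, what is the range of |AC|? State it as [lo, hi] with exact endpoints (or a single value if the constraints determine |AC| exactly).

|AC| = √(793 - 216·√(2))  (≈ 22.0801)

|AB| ∈ {27}
|BC| ∈ {8}
|AC| ∈ {√(793 - 216·√(2))}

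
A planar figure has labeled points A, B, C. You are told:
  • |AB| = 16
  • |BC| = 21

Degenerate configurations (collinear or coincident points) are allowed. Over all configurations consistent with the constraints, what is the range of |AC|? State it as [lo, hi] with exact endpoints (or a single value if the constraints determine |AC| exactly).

|AB| ∈ {16}
|BC| ∈ {21}
|AC| ∈ [5, 37]

|AC| ∈ [5, 37]  (≈ [5.0000, 37.0000])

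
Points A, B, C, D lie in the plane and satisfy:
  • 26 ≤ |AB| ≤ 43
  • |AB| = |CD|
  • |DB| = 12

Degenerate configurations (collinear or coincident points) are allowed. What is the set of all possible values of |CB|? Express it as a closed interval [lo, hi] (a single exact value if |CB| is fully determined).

|AB| ∈ [26, 43]
|BD| ∈ {12}
|CD| ∈ [26, 43]
|AD| ∈ [14, 55]
|BC| ∈ [14, 55]
|AC| ∈ [0, 98]

|CB| ∈ [14, 55]  (≈ [14.0000, 55.0000])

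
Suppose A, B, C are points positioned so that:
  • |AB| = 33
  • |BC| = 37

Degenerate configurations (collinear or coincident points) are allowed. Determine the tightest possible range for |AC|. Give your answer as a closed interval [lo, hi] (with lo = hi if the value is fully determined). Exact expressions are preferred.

|AB| ∈ {33}
|BC| ∈ {37}
|AC| ∈ [4, 70]

|AC| ∈ [4, 70]  (≈ [4.0000, 70.0000])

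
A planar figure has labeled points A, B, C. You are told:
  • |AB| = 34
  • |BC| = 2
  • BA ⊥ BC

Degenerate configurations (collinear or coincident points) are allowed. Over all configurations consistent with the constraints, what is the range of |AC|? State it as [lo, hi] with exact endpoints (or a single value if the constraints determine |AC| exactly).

|AB| ∈ {34}
|BC| ∈ {2}
|AC| ∈ {2·√(290)}

|AC| = 2·√(290)  (≈ 34.0588)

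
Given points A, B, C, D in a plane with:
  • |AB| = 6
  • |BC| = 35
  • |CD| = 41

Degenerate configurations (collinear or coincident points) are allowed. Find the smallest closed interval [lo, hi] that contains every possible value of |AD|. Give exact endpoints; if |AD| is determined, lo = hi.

|AB| ∈ {6}
|BC| ∈ {35}
|CD| ∈ {41}
|AC| ∈ [29, 41]
|BD| ∈ [6, 76]
|AD| ∈ [0, 82]

|AD| ∈ [0, 82]  (≈ [0.0000, 82.0000])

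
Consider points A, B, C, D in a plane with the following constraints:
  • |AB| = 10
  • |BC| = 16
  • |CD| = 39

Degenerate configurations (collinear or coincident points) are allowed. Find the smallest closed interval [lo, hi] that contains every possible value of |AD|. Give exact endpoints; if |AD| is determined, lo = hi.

|AD| ∈ [13, 65]  (≈ [13.0000, 65.0000])

|AB| ∈ {10}
|BC| ∈ {16}
|CD| ∈ {39}
|AC| ∈ [6, 26]
|BD| ∈ [23, 55]
|AD| ∈ [13, 65]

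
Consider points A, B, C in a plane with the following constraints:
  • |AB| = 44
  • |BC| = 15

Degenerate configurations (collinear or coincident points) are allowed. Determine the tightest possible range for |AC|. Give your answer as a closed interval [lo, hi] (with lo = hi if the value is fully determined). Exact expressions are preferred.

|AB| ∈ {44}
|BC| ∈ {15}
|AC| ∈ [29, 59]

|AC| ∈ [29, 59]  (≈ [29.0000, 59.0000])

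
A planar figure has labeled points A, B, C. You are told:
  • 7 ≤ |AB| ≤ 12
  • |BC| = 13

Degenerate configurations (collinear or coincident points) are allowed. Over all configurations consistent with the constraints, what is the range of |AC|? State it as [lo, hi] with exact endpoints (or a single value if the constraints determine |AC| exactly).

|AC| ∈ [1, 25]  (≈ [1.0000, 25.0000])

|AB| ∈ [7, 12]
|BC| ∈ {13}
|AC| ∈ [1, 25]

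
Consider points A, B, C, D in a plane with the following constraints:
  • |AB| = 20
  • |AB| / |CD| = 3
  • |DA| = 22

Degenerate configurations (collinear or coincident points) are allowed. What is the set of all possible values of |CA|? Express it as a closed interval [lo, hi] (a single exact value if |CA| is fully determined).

|CA| ∈ [46/3, 86/3]  (≈ [15.3333, 28.6667])

|AB| ∈ {20}
|AD| ∈ {22}
|CD| ∈ {20/3}
|BD| ∈ [2, 42]
|AC| ∈ [46/3, 86/3]
|BC| ∈ [0, 146/3]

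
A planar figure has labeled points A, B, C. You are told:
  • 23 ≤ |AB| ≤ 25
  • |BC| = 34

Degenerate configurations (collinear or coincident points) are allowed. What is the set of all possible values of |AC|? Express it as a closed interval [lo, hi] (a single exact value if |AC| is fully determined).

|AB| ∈ [23, 25]
|BC| ∈ {34}
|AC| ∈ [9, 59]

|AC| ∈ [9, 59]  (≈ [9.0000, 59.0000])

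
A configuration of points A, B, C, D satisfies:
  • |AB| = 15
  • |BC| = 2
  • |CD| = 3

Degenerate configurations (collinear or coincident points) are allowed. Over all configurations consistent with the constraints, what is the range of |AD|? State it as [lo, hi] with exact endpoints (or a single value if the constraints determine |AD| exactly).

|AD| ∈ [10, 20]  (≈ [10.0000, 20.0000])

|AB| ∈ {15}
|BC| ∈ {2}
|CD| ∈ {3}
|AC| ∈ [13, 17]
|BD| ∈ [1, 5]
|AD| ∈ [10, 20]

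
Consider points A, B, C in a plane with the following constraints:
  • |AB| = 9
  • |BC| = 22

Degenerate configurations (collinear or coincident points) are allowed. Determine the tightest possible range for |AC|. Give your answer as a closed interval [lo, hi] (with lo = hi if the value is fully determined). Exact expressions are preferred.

|AC| ∈ [13, 31]  (≈ [13.0000, 31.0000])

|AB| ∈ {9}
|BC| ∈ {22}
|AC| ∈ [13, 31]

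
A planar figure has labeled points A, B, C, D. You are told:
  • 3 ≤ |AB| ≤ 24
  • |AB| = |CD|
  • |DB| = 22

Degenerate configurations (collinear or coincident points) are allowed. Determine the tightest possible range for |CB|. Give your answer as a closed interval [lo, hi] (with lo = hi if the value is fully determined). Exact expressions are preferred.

|AB| ∈ [3, 24]
|BD| ∈ {22}
|CD| ∈ [3, 24]
|AD| ∈ [0, 46]
|BC| ∈ [0, 46]
|AC| ∈ [0, 70]

|CB| ∈ [0, 46]  (≈ [0.0000, 46.0000])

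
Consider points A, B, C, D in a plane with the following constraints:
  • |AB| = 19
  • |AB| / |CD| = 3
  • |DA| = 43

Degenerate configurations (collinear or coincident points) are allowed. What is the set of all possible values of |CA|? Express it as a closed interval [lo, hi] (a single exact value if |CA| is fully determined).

|CA| ∈ [110/3, 148/3]  (≈ [36.6667, 49.3333])

|AB| ∈ {19}
|AD| ∈ {43}
|CD| ∈ {19/3}
|BD| ∈ [24, 62]
|AC| ∈ [110/3, 148/3]
|BC| ∈ [53/3, 205/3]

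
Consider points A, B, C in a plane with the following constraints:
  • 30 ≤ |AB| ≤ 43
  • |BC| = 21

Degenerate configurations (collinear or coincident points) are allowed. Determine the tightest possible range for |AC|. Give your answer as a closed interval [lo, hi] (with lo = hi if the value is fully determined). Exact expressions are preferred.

|AC| ∈ [9, 64]  (≈ [9.0000, 64.0000])

|AB| ∈ [30, 43]
|BC| ∈ {21}
|AC| ∈ [9, 64]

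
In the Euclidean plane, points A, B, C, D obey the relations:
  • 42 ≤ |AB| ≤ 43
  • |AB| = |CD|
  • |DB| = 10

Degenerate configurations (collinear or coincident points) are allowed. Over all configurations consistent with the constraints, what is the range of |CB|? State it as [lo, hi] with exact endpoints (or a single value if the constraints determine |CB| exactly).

|CB| ∈ [32, 53]  (≈ [32.0000, 53.0000])

|AB| ∈ [42, 43]
|BD| ∈ {10}
|CD| ∈ [42, 43]
|AD| ∈ [32, 53]
|BC| ∈ [32, 53]
|AC| ∈ [0, 96]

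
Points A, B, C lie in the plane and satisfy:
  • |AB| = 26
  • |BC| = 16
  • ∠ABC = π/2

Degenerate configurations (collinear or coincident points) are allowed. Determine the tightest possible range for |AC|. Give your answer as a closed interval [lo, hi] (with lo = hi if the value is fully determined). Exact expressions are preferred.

|AB| ∈ {26}
|BC| ∈ {16}
|AC| ∈ {2·√(233)}

|AC| = 2·√(233)  (≈ 30.5287)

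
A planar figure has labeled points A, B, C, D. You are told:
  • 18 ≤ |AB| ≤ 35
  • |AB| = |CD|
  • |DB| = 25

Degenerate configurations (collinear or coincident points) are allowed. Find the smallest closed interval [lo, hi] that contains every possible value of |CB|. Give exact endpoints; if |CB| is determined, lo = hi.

|CB| ∈ [0, 60]  (≈ [0.0000, 60.0000])

|AB| ∈ [18, 35]
|BD| ∈ {25}
|CD| ∈ [18, 35]
|AD| ∈ [0, 60]
|BC| ∈ [0, 60]
|AC| ∈ [0, 95]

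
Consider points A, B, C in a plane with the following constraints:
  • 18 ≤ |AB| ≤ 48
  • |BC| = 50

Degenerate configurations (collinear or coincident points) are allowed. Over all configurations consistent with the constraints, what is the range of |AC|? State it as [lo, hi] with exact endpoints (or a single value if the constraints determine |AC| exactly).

|AC| ∈ [2, 98]  (≈ [2.0000, 98.0000])

|AB| ∈ [18, 48]
|BC| ∈ {50}
|AC| ∈ [2, 98]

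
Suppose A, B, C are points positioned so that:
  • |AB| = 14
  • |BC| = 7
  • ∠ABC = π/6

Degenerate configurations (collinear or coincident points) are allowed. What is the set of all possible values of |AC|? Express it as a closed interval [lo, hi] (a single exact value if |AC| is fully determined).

|AC| = 7·√(5 - 2·√(3))  (≈ 8.6752)

|AB| ∈ {14}
|BC| ∈ {7}
|AC| ∈ {7·√(5 - 2·√(3))}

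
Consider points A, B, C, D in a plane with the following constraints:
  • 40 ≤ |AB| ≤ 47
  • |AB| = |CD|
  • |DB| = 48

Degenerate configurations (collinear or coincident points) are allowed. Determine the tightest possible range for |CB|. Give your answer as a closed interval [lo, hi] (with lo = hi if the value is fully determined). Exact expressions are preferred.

|CB| ∈ [1, 95]  (≈ [1.0000, 95.0000])

|AB| ∈ [40, 47]
|BD| ∈ {48}
|CD| ∈ [40, 47]
|AD| ∈ [1, 95]
|BC| ∈ [1, 95]
|AC| ∈ [0, 142]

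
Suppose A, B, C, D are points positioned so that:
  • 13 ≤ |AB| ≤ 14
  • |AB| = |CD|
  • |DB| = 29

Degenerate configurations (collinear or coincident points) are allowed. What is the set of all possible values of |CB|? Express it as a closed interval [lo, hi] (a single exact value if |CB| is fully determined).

|CB| ∈ [15, 43]  (≈ [15.0000, 43.0000])

|AB| ∈ [13, 14]
|BD| ∈ {29}
|CD| ∈ [13, 14]
|AD| ∈ [15, 43]
|BC| ∈ [15, 43]
|AC| ∈ [1, 57]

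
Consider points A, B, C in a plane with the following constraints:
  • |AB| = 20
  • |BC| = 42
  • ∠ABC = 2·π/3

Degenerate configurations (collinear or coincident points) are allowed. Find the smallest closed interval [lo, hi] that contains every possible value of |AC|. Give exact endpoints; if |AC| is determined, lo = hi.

|AC| = 2·√(751)  (≈ 54.8088)

|AB| ∈ {20}
|BC| ∈ {42}
|AC| ∈ {2·√(751)}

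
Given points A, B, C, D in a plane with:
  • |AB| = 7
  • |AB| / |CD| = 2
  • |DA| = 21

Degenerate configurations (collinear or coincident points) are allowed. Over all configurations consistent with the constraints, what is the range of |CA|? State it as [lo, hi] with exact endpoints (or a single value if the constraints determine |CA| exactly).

|AB| ∈ {7}
|AD| ∈ {21}
|CD| ∈ {7/2}
|BD| ∈ [14, 28]
|AC| ∈ [35/2, 49/2]
|BC| ∈ [21/2, 63/2]

|CA| ∈ [35/2, 49/2]  (≈ [17.5000, 24.5000])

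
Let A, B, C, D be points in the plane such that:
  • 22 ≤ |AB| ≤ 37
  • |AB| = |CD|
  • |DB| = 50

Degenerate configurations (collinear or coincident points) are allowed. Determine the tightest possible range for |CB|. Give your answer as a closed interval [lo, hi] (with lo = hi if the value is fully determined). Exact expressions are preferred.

|AB| ∈ [22, 37]
|BD| ∈ {50}
|CD| ∈ [22, 37]
|AD| ∈ [13, 87]
|BC| ∈ [13, 87]
|AC| ∈ [0, 124]

|CB| ∈ [13, 87]  (≈ [13.0000, 87.0000])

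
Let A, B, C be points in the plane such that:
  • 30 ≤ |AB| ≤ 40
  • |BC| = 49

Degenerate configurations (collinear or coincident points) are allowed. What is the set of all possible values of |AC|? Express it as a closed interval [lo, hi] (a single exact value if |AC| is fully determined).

|AC| ∈ [9, 89]  (≈ [9.0000, 89.0000])

|AB| ∈ [30, 40]
|BC| ∈ {49}
|AC| ∈ [9, 89]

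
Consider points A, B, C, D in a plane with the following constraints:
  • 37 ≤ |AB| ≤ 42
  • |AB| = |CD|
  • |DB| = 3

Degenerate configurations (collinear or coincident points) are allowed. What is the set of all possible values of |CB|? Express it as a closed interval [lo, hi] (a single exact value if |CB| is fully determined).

|AB| ∈ [37, 42]
|BD| ∈ {3}
|CD| ∈ [37, 42]
|AD| ∈ [34, 45]
|BC| ∈ [34, 45]
|AC| ∈ [0, 87]

|CB| ∈ [34, 45]  (≈ [34.0000, 45.0000])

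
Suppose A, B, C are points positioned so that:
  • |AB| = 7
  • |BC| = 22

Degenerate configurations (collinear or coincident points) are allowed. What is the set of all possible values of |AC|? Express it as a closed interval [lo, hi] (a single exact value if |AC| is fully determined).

|AC| ∈ [15, 29]  (≈ [15.0000, 29.0000])

|AB| ∈ {7}
|BC| ∈ {22}
|AC| ∈ [15, 29]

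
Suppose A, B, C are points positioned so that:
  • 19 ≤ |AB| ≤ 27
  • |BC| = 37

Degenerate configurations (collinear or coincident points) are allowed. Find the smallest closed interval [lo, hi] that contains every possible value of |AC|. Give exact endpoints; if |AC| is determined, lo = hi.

|AB| ∈ [19, 27]
|BC| ∈ {37}
|AC| ∈ [10, 64]

|AC| ∈ [10, 64]  (≈ [10.0000, 64.0000])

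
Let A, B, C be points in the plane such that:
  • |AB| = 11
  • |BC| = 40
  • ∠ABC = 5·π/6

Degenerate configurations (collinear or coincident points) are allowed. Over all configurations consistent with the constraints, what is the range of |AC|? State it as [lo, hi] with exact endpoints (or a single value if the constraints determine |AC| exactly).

|AB| ∈ {11}
|BC| ∈ {40}
|AC| ∈ {√(440·√(3) + 1721)}

|AC| = √(440·√(3) + 1721)  (≈ 49.8307)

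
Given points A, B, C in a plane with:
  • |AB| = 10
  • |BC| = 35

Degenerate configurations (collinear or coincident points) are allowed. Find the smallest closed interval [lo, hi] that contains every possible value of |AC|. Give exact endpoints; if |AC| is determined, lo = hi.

|AC| ∈ [25, 45]  (≈ [25.0000, 45.0000])

|AB| ∈ {10}
|BC| ∈ {35}
|AC| ∈ [25, 45]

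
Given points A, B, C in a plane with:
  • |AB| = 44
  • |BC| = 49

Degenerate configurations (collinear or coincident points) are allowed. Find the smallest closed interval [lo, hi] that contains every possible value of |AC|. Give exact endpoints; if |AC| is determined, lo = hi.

|AB| ∈ {44}
|BC| ∈ {49}
|AC| ∈ [5, 93]

|AC| ∈ [5, 93]  (≈ [5.0000, 93.0000])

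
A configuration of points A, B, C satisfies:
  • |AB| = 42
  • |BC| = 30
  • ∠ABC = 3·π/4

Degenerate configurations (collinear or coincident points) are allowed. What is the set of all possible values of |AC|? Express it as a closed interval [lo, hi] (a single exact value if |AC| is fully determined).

|AC| = 6·√(35·√(2) + 74)  (≈ 66.6777)

|AB| ∈ {42}
|BC| ∈ {30}
|AC| ∈ {6·√(35·√(2) + 74)}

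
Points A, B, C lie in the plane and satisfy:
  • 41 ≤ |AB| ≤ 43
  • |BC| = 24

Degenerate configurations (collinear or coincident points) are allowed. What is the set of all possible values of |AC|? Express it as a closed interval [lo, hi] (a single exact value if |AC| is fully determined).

|AB| ∈ [41, 43]
|BC| ∈ {24}
|AC| ∈ [17, 67]

|AC| ∈ [17, 67]  (≈ [17.0000, 67.0000])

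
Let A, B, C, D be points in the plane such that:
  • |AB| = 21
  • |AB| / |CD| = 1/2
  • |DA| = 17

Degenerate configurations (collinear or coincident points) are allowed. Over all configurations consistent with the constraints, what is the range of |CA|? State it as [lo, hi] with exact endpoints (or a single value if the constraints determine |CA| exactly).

|CA| ∈ [25, 59]  (≈ [25.0000, 59.0000])

|AB| ∈ {21}
|AD| ∈ {17}
|CD| ∈ {42}
|BD| ∈ [4, 38]
|AC| ∈ [25, 59]
|BC| ∈ [4, 80]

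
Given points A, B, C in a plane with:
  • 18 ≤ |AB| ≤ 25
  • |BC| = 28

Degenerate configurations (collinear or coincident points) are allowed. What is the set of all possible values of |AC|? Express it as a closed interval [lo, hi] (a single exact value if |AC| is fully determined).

|AC| ∈ [3, 53]  (≈ [3.0000, 53.0000])

|AB| ∈ [18, 25]
|BC| ∈ {28}
|AC| ∈ [3, 53]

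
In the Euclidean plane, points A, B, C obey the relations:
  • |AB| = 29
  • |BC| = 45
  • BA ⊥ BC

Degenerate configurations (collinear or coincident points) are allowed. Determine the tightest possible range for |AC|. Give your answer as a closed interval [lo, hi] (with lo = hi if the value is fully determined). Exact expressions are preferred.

|AC| = √(2866)  (≈ 53.5350)

|AB| ∈ {29}
|BC| ∈ {45}
|AC| ∈ {√(2866)}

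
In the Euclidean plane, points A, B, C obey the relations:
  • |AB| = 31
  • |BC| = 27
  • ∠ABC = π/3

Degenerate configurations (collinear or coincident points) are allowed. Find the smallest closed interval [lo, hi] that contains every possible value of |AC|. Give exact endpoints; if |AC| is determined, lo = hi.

|AB| ∈ {31}
|BC| ∈ {27}
|AC| ∈ {√(853)}

|AC| = √(853)  (≈ 29.2062)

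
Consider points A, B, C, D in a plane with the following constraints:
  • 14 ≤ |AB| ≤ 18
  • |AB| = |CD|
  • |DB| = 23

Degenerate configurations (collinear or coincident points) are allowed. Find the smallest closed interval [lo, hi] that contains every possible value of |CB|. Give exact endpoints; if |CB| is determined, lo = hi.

|AB| ∈ [14, 18]
|BD| ∈ {23}
|CD| ∈ [14, 18]
|AD| ∈ [5, 41]
|BC| ∈ [5, 41]
|AC| ∈ [0, 59]

|CB| ∈ [5, 41]  (≈ [5.0000, 41.0000])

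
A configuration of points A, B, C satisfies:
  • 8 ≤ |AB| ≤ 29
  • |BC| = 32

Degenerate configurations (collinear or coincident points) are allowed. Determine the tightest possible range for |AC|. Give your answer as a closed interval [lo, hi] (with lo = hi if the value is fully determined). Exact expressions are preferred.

|AB| ∈ [8, 29]
|BC| ∈ {32}
|AC| ∈ [3, 61]

|AC| ∈ [3, 61]  (≈ [3.0000, 61.0000])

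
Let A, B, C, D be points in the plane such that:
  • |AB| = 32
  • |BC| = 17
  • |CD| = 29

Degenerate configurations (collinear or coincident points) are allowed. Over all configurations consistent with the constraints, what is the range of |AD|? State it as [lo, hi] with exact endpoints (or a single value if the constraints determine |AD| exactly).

|AD| ∈ [0, 78]  (≈ [0.0000, 78.0000])

|AB| ∈ {32}
|BC| ∈ {17}
|CD| ∈ {29}
|AC| ∈ [15, 49]
|BD| ∈ [12, 46]
|AD| ∈ [0, 78]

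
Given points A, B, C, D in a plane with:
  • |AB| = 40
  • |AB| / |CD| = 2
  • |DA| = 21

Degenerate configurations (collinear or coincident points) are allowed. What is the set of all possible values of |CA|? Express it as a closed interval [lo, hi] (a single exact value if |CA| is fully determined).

|CA| ∈ [1, 41]  (≈ [1.0000, 41.0000])

|AB| ∈ {40}
|AD| ∈ {21}
|CD| ∈ {20}
|BD| ∈ [19, 61]
|AC| ∈ [1, 41]
|BC| ∈ [0, 81]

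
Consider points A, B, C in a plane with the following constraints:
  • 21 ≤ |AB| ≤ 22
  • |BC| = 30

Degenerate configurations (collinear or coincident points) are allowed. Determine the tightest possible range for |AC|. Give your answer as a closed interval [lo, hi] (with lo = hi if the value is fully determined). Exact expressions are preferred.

|AB| ∈ [21, 22]
|BC| ∈ {30}
|AC| ∈ [8, 52]

|AC| ∈ [8, 52]  (≈ [8.0000, 52.0000])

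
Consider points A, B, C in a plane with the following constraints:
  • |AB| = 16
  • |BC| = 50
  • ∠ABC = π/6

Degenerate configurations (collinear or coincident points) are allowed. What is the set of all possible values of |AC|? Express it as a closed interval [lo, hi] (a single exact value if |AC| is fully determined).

|AB| ∈ {16}
|BC| ∈ {50}
|AC| ∈ {2·√(689 - 200·√(3))}

|AC| = 2·√(689 - 200·√(3))  (≈ 37.0184)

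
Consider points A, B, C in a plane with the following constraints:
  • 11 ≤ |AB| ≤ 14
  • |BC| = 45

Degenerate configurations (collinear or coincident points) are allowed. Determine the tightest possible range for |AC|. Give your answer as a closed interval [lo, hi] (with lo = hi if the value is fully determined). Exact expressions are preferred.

|AC| ∈ [31, 59]  (≈ [31.0000, 59.0000])

|AB| ∈ [11, 14]
|BC| ∈ {45}
|AC| ∈ [31, 59]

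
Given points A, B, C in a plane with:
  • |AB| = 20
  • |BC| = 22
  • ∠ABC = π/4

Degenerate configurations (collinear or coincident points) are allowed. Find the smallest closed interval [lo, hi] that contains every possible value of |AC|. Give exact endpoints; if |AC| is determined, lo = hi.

|AB| ∈ {20}
|BC| ∈ {22}
|AC| ∈ {2·√(221 - 110·√(2))}

|AC| = 2·√(221 - 110·√(2))  (≈ 16.1786)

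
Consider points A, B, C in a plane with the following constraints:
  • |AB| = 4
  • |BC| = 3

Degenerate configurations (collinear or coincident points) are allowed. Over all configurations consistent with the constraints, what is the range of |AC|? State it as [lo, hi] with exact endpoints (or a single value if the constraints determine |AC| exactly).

|AB| ∈ {4}
|BC| ∈ {3}
|AC| ∈ [1, 7]

|AC| ∈ [1, 7]  (≈ [1.0000, 7.0000])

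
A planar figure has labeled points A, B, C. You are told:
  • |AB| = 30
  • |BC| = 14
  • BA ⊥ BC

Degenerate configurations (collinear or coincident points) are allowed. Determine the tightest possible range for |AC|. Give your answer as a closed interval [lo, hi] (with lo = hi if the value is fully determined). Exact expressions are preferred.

|AC| = 2·√(274)  (≈ 33.1059)

|AB| ∈ {30}
|BC| ∈ {14}
|AC| ∈ {2·√(274)}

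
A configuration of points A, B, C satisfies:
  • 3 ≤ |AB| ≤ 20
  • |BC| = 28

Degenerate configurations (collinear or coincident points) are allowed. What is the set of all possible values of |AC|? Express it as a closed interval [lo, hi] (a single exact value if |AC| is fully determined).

|AC| ∈ [8, 48]  (≈ [8.0000, 48.0000])

|AB| ∈ [3, 20]
|BC| ∈ {28}
|AC| ∈ [8, 48]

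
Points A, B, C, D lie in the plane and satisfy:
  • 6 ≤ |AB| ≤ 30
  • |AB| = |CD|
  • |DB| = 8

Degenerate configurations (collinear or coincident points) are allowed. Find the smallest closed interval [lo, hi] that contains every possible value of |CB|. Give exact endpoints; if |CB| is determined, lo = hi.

|CB| ∈ [0, 38]  (≈ [0.0000, 38.0000])

|AB| ∈ [6, 30]
|BD| ∈ {8}
|CD| ∈ [6, 30]
|AD| ∈ [0, 38]
|BC| ∈ [0, 38]
|AC| ∈ [0, 68]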